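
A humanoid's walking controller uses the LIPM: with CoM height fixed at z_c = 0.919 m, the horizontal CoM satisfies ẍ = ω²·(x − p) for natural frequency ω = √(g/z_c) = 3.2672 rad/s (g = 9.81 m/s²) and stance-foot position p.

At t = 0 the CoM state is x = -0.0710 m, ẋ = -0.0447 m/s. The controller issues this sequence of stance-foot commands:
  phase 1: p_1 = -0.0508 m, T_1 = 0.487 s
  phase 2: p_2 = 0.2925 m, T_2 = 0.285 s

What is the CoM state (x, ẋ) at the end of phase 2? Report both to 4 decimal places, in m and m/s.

phase 1: p=-0.0508, T=0.487, ωT=1.591126, cosh=2.556486, sinh=2.352790; start (x,ẋ)=(-0.071000, -0.044700) → end (x,ẋ)=(-0.134631, -0.269553)
phase 2: p=0.2925, T=0.285, ωT=0.931152, cosh=1.465765, sinh=1.071666; start (x,ẋ)=(-0.134631, -0.269553) → end (x,ẋ)=(-0.421988, -1.890633)

x = -0.4220, ẋ = -1.8906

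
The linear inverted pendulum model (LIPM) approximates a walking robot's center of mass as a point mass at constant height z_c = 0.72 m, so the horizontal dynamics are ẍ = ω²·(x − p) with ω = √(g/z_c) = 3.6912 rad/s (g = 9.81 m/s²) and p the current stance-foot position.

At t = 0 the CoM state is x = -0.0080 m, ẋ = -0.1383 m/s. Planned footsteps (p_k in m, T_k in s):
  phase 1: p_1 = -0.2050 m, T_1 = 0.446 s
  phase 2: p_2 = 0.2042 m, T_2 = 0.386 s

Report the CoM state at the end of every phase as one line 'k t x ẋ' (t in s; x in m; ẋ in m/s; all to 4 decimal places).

1 0.4460 0.2314 1.4440
2 0.8320 1.0301 3.3716

phase 1: p=-0.2050, T=0.446, ωT=1.646275, cosh=2.690194, sinh=2.497427; start (x,ẋ)=(-0.008000, -0.138300) → end (x,ẋ)=(0.231396, 1.443991)
phase 2: p=0.2042, T=0.386, ωT=1.424803, cosh=2.198798, sinh=1.958242; start (x,ẋ)=(0.231396, 1.443991) → end (x,ẋ)=(1.030059, 3.371624)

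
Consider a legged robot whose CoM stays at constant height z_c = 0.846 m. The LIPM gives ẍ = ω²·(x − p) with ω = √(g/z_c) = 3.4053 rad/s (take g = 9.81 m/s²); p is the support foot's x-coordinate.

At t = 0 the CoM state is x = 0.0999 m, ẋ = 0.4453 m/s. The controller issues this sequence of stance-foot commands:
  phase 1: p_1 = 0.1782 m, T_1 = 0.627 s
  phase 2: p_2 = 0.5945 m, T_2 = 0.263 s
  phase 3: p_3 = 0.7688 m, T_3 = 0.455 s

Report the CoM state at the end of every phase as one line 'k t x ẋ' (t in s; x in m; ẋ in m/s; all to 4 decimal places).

phase 1: p=0.1782, T=0.627, ωT=2.135123, cosh=4.288159, sinh=4.169929; start (x,ẋ)=(0.099900, 0.445300) → end (x,ẋ)=(0.387725, 0.797668)
phase 2: p=0.5945, T=0.263, ωT=0.895594, cosh=1.428577, sinh=1.020212; start (x,ẋ)=(0.387725, 0.797668) → end (x,ẋ)=(0.538084, 0.421168)
phase 3: p=0.7688, T=0.455, ωT=1.549411, cosh=2.460536, sinh=2.248163; start (x,ẋ)=(0.538084, 0.421168) → end (x,ẋ)=(0.479168, -0.729986)

1 0.6270 0.3877 0.7977
2 0.8900 0.5381 0.4212
3 1.3450 0.4792 -0.7300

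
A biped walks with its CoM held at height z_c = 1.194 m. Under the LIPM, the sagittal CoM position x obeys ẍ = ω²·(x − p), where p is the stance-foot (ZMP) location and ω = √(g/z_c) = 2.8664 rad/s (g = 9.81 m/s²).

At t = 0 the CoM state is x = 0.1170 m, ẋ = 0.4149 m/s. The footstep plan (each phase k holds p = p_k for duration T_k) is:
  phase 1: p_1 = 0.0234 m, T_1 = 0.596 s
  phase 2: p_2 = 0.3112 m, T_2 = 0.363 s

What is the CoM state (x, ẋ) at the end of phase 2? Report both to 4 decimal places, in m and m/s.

x = 1.7135, ẋ = 4.3203

phase 1: p=0.0234, T=0.596, ωT=1.708374, cosh=2.850570, sinh=2.669410; start (x,ẋ)=(0.117000, 0.414900) → end (x,ẋ)=(0.676600, 1.898891)
phase 2: p=0.3112, T=0.363, ωT=1.040503, cosh=1.591959, sinh=1.238682; start (x,ẋ)=(0.676600, 1.898891) → end (x,ẋ)=(1.713486, 4.320331)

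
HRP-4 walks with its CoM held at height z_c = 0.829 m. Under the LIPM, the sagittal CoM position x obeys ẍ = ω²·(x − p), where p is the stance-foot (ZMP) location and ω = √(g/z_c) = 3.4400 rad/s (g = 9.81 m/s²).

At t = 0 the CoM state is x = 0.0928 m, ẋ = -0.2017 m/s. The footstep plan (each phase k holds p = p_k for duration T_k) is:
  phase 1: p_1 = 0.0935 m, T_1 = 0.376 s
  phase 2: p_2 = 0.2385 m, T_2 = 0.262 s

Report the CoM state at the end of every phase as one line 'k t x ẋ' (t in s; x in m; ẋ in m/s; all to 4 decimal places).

1 0.3760 -0.0067 -0.3994
2 0.6380 -0.2326 -1.4402

phase 1: p=0.0935, T=0.376, ωT=1.293440, cosh=1.959815, sinh=1.685490; start (x,ẋ)=(0.092800, -0.201700) → end (x,ẋ)=(-0.006698, -0.399353)
phase 2: p=0.2385, T=0.262, ωT=0.901280, cosh=1.434402, sinh=1.028352; start (x,ẋ)=(-0.006698, -0.399353) → end (x,ẋ)=(-0.232595, -1.440230)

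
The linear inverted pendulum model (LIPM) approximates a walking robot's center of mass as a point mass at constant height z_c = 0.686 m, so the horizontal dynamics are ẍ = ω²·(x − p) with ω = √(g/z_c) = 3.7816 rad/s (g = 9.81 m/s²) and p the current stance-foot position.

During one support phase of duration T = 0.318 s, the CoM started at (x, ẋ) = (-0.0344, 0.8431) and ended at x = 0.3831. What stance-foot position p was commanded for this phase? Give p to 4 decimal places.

ωT = 3.7816·0.318 = 1.202549; cosh(ωT) = 1.814509, sinh(ωT) = 1.514081
x(T) = p + (x₀−p)·cosh(ωT) + (ẋ₀/ω)·sinh(ωT) ⇒ p·(1 − cosh) = x(T) − x₀·cosh − (ẋ₀/ω)·sinh
numerator   = 0.3831 − (-0.0344)·1.814509 − (0.8431/3.7816)·1.514081 = 0.107958
denominator = 1 − 1.814509 = -0.814509
p = 0.107958 / -0.814509 = -0.1325

p = -0.1325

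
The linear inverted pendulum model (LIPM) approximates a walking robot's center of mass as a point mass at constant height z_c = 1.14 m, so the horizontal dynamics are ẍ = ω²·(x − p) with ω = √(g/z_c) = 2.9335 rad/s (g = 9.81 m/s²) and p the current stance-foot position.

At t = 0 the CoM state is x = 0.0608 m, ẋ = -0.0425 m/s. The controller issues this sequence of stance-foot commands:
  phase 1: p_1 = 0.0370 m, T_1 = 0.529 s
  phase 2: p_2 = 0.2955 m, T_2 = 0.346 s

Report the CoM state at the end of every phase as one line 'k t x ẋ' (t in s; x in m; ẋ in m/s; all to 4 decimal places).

phase 1: p=0.0370, T=0.529, ωT=1.551821, cosh=2.465961, sinh=2.254099; start (x,ẋ)=(0.060800, -0.042500) → end (x,ẋ)=(0.063033, 0.052572)
phase 2: p=0.2955, T=0.346, ωT=1.014991, cosh=1.560872, sinh=1.198466; start (x,ẋ)=(0.063033, 0.052572) → end (x,ẋ)=(-0.045873, -0.735227)

1 0.5290 0.0630 0.0526
2 0.8750 -0.0459 -0.7352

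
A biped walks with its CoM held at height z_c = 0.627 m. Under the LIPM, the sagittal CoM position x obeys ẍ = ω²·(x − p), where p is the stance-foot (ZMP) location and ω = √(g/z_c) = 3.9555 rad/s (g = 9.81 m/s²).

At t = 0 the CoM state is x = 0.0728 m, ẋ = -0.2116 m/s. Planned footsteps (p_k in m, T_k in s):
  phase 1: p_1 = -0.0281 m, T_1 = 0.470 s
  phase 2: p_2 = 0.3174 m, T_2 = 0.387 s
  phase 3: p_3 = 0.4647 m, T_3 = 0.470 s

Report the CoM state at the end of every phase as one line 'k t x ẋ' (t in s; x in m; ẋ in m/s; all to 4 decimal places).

phase 1: p=-0.0281, T=0.470, ωT=1.859085, cosh=3.286838, sinh=3.131023; start (x,ẋ)=(0.072800, -0.211600) → end (x,ẋ)=(0.136047, 0.554128)
phase 2: p=0.3174, T=0.387, ωT=1.530779, cosh=2.419070, sinh=2.202703; start (x,ẋ)=(0.136047, 0.554128) → end (x,ẋ)=(0.187273, -0.239613)
phase 3: p=0.4647, T=0.470, ωT=1.859085, cosh=3.286838, sinh=3.131023; start (x,ẋ)=(0.187273, -0.239613) → end (x,ẋ)=(-0.636826, -4.223437)

1 0.4700 0.1360 0.5541
2 0.8570 0.1873 -0.2396
3 1.3270 -0.6368 -4.2234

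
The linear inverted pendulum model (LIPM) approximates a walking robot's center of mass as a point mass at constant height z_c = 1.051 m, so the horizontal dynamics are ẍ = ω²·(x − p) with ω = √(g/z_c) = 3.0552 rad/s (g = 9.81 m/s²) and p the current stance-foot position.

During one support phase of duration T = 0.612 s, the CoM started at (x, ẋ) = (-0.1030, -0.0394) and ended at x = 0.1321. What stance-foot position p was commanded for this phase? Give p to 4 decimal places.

ωT = 3.0552·0.612 = 1.869782; cosh(ωT) = 3.320521, sinh(ωT) = 3.166364
x(T) = p + (x₀−p)·cosh(ωT) + (ẋ₀/ω)·sinh(ωT) ⇒ p·(1 − cosh) = x(T) − x₀·cosh − (ẋ₀/ω)·sinh
numerator   = 0.1321 − (-0.1030)·3.320521 − (-0.0394/3.0552)·3.166364 = 0.514947
denominator = 1 − 3.320521 = -2.320521
p = 0.514947 / -2.320521 = -0.2219

p = -0.2219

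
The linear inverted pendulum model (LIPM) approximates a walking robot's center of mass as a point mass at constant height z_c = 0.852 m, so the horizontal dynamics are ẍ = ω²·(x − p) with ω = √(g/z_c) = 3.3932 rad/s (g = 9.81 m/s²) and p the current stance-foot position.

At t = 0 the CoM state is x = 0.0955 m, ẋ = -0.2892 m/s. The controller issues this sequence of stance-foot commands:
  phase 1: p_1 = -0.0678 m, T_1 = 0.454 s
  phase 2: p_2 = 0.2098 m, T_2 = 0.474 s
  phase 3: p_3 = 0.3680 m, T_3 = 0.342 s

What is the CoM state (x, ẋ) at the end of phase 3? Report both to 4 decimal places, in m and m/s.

phase 1: p=-0.0678, T=0.454, ωT=1.540513, cosh=2.440627, sinh=2.226356; start (x,ẋ)=(0.095500, -0.289200) → end (x,ẋ)=(0.141004, 0.527816)
phase 2: p=0.2098, T=0.474, ωT=1.608377, cosh=2.597455, sinh=2.397242; start (x,ẋ)=(0.141004, 0.527816) → end (x,ẋ)=(0.403998, 0.811366)
phase 3: p=0.3680, T=0.342, ωT=1.160474, cosh=1.752392, sinh=1.439055; start (x,ẋ)=(0.403998, 0.811366) → end (x,ẋ)=(0.775183, 1.597611)

x = 0.7752, ẋ = 1.5976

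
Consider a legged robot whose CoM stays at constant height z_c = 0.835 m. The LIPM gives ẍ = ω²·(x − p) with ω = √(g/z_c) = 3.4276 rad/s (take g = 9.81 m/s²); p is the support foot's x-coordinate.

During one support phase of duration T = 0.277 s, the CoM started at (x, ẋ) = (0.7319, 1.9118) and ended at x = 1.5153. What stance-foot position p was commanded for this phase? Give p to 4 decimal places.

p = 0.3806

ωT = 3.4276·0.277 = 0.949445; cosh(ωT) = 1.485616, sinh(ωT) = 1.098660
x(T) = p + (x₀−p)·cosh(ωT) + (ẋ₀/ω)·sinh(ωT) ⇒ p·(1 − cosh) = x(T) − x₀·cosh − (ẋ₀/ω)·sinh
numerator   = 1.5153 − (0.7319)·1.485616 − (1.9118/3.4276)·1.098660 = -0.184818
denominator = 1 − 1.485616 = -0.485616
p = -0.184818 / -0.485616 = 0.3806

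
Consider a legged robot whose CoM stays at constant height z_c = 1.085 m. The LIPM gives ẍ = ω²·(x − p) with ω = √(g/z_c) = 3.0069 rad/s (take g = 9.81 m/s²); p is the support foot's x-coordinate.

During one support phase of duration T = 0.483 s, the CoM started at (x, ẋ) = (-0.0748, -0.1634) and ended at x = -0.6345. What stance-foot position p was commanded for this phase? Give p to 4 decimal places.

p = 0.2841

ωT = 3.0069·0.483 = 1.452333; cosh(ωT) = 2.253547, sinh(ωT) = 2.019523
x(T) = p + (x₀−p)·cosh(ωT) + (ẋ₀/ω)·sinh(ωT) ⇒ p·(1 − cosh) = x(T) − x₀·cosh − (ẋ₀/ω)·sinh
numerator   = -0.6345 − (-0.0748)·2.253547 − (-0.1634/3.0069)·2.019523 = -0.356190
denominator = 1 − 2.253547 = -1.253547
p = -0.356190 / -1.253547 = 0.2841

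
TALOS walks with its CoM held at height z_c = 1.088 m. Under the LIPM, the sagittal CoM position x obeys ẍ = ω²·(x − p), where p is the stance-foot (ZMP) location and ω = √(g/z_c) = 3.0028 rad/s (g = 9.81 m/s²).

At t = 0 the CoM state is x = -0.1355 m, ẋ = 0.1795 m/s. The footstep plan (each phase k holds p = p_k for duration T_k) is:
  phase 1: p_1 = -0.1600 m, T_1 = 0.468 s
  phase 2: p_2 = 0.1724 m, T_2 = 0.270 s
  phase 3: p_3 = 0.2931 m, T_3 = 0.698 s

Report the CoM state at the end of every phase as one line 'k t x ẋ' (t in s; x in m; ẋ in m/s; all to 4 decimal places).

phase 1: p=-0.1600, T=0.468, ωT=1.405310, cosh=2.161041, sinh=1.915751; start (x,ẋ)=(-0.135500, 0.179500) → end (x,ẋ)=(0.007464, 0.528846)
phase 2: p=0.1724, T=0.270, ωT=0.810756, cosh=1.347065, sinh=0.902543; start (x,ẋ)=(0.007464, 0.528846) → end (x,ẋ)=(0.109175, 0.265389)
phase 3: p=0.2931, T=0.698, ωT=2.095954, cosh=4.128076, sinh=4.005123; start (x,ẋ)=(0.109175, 0.265389) → end (x,ẋ)=(-0.112183, -1.116448)

1 0.4680 0.0075 0.5288
2 0.7380 0.1092 0.2654
3 1.4360 -0.1122 -1.1164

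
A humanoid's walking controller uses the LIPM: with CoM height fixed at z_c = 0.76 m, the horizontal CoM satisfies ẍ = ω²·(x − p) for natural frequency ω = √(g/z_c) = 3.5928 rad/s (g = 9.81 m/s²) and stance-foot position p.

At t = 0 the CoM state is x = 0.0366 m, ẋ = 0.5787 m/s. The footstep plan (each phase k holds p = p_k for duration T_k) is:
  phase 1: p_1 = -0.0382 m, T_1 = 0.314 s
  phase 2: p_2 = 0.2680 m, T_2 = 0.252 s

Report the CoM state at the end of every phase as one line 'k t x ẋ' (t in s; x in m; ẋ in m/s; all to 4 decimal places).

phase 1: p=-0.0382, T=0.314, ωT=1.128139, cosh=1.706768, sinh=1.383133; start (x,ẋ)=(0.036600, 0.578700) → end (x,ẋ)=(0.312251, 1.359412)
phase 2: p=0.2680, T=0.252, ωT=0.905386, cosh=1.438636, sinh=1.034250; start (x,ẋ)=(0.312251, 1.359412) → end (x,ẋ)=(0.722991, 2.120127)

1 0.3140 0.3123 1.3594
2 0.5660 0.7230 2.1201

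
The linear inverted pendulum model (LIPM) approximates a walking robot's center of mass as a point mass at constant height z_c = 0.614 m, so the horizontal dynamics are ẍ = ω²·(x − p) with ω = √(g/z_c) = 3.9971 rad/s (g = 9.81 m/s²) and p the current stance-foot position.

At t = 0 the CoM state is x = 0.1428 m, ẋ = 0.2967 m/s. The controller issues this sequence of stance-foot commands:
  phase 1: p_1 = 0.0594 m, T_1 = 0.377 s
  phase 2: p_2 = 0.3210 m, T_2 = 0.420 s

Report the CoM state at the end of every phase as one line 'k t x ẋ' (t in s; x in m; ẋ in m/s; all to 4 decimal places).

phase 1: p=0.0594, T=0.377, ωT=1.506907, cosh=2.367172, sinh=2.145578; start (x,ẋ)=(0.142800, 0.296700) → end (x,ẋ)=(0.416086, 1.417586)
phase 2: p=0.3210, T=0.420, ωT=1.678782, cosh=2.772813, sinh=2.586212; start (x,ẋ)=(0.416086, 1.417586) → end (x,ẋ)=(1.501865, 4.913636)

1 0.3770 0.4161 1.4176
2 0.7970 1.5019 4.9136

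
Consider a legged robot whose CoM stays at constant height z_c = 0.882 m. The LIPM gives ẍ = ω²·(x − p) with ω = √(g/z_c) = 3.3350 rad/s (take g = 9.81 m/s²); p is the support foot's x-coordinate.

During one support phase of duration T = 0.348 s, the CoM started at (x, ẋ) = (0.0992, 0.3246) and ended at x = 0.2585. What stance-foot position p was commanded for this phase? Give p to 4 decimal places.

ωT = 3.3350·0.348 = 1.160580; cosh(ωT) = 1.752544, sinh(ωT) = 1.439240
x(T) = p + (x₀−p)·cosh(ωT) + (ẋ₀/ω)·sinh(ωT) ⇒ p·(1 − cosh) = x(T) − x₀·cosh − (ẋ₀/ω)·sinh
numerator   = 0.2585 − (0.0992)·1.752544 − (0.3246/3.3350)·1.439240 = -0.055436
denominator = 1 − 1.752544 = -0.752544
p = -0.055436 / -0.752544 = 0.0737

p = 0.0737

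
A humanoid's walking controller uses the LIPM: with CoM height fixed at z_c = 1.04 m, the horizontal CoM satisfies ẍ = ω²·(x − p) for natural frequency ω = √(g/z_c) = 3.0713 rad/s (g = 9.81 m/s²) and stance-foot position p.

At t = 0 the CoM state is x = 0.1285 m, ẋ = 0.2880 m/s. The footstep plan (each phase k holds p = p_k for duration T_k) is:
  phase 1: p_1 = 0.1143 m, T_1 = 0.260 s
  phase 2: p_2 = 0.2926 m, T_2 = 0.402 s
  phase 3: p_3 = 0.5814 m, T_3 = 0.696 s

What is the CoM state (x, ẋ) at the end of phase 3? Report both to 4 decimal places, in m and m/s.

x = 0.2346, ẋ = -0.9380

phase 1: p=0.1143, T=0.260, ωT=0.798538, cosh=1.336138, sinh=0.886152; start (x,ẋ)=(0.128500, 0.288000) → end (x,ẋ)=(0.216369, 0.423455)
phase 2: p=0.2926, T=0.402, ωT=1.234663, cosh=1.864076, sinh=1.573143; start (x,ẋ)=(0.216369, 0.423455) → end (x,ẋ)=(0.367396, 0.421034)
phase 3: p=0.5814, T=0.696, ωT=2.137625, cosh=4.298604, sinh=4.180670; start (x,ẋ)=(0.367396, 0.421034) → end (x,ẋ)=(0.234596, -0.937971)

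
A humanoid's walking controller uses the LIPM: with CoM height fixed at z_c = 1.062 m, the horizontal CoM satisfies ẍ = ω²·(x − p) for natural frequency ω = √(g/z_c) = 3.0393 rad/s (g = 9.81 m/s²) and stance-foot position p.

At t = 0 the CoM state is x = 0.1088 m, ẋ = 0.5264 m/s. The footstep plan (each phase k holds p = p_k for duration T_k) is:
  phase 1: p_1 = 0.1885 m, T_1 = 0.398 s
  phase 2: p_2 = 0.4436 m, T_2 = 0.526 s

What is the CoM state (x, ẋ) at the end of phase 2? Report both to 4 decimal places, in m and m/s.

x = 0.5545, ẋ = 0.5400

phase 1: p=0.1885, T=0.398, ωT=1.209641, cosh=1.825293, sinh=1.526989; start (x,ẋ)=(0.108800, 0.526400) → end (x,ẋ)=(0.307495, 0.590948)
phase 2: p=0.4436, T=0.526, ωT=1.598672, cosh=2.574312, sinh=2.372147; start (x,ẋ)=(0.307495, 0.590948) → end (x,ẋ)=(0.554454, 0.540016)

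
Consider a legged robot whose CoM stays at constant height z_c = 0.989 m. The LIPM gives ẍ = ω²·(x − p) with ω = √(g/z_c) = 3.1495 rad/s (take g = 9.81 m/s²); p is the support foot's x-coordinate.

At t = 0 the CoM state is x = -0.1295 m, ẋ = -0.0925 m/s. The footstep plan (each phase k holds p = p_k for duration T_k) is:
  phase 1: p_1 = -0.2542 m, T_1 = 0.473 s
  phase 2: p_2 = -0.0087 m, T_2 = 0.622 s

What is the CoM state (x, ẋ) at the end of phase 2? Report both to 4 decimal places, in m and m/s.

phase 1: p=-0.2542, T=0.473, ωT=1.489713, cosh=2.330631, sinh=2.105194; start (x,ẋ)=(-0.129500, -0.092500) → end (x,ẋ)=(-0.025399, 0.611216)
phase 2: p=-0.0087, T=0.622, ωT=1.958989, cosh=3.616577, sinh=3.475576; start (x,ẋ)=(-0.025399, 0.611216) → end (x,ẋ)=(0.605402, 2.027713)

x = 0.6054, ẋ = 2.0277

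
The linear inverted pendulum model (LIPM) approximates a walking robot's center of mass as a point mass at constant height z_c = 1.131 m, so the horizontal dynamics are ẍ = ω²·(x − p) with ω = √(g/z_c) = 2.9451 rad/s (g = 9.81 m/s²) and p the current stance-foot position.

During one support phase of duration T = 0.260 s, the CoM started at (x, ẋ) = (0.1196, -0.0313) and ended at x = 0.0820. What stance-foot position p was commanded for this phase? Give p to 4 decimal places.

p = 0.2127

ωT = 2.9451·0.260 = 0.765726; cosh(ωT) = 1.307776, sinh(ωT) = 0.842779
x(T) = p + (x₀−p)·cosh(ωT) + (ẋ₀/ω)·sinh(ωT) ⇒ p·(1 − cosh) = x(T) − x₀·cosh − (ẋ₀/ω)·sinh
numerator   = 0.0820 − (0.1196)·1.307776 − (-0.0313/2.9451)·0.842779 = -0.065453
denominator = 1 − 1.307776 = -0.307776
p = -0.065453 / -0.307776 = 0.2127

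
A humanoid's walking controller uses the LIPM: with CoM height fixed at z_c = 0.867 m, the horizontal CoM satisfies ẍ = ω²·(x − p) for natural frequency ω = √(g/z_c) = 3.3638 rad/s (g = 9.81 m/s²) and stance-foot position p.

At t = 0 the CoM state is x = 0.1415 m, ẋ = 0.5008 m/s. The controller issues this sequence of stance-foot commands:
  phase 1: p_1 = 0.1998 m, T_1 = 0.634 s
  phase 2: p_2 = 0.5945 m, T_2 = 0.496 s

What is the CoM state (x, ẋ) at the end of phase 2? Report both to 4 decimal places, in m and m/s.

phase 1: p=0.1998, T=0.634, ωT=2.132649, cosh=4.277856, sinh=4.159333; start (x,ẋ)=(0.141500, 0.500800) → end (x,ẋ)=(0.569639, 1.326665)
phase 2: p=0.5945, T=0.496, ωT=1.668445, cosh=2.746226, sinh=2.557686; start (x,ẋ)=(0.569639, 1.326665) → end (x,ẋ)=(1.534965, 3.429434)

x = 1.5350, ẋ = 3.4294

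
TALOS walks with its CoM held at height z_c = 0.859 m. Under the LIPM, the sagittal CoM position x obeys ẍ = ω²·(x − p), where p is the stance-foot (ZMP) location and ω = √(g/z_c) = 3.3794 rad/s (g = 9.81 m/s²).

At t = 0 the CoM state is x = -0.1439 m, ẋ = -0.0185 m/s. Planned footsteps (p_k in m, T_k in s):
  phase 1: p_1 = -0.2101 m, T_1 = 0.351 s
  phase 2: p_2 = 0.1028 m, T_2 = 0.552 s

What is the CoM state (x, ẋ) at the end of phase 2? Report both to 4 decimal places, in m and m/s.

phase 1: p=-0.2101, T=0.351, ωT=1.186169, cosh=1.789951, sinh=1.484562; start (x,ẋ)=(-0.143900, -0.018500) → end (x,ẋ)=(-0.099732, 0.299007)
phase 2: p=0.1028, T=0.552, ωT=1.865429, cosh=3.306767, sinh=3.151937; start (x,ẋ)=(-0.099732, 0.299007) → end (x,ẋ)=(-0.288046, -1.168558)

x = -0.2880, ẋ = -1.1686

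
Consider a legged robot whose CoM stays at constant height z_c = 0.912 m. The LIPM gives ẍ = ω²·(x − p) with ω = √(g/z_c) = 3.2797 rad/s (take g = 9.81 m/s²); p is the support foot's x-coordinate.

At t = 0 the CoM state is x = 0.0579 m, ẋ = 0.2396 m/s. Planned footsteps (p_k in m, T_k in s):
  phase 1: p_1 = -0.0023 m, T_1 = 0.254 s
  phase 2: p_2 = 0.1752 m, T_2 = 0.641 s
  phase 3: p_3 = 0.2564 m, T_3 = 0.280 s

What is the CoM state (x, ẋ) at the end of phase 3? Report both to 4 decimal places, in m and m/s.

x = 1.4568, ẋ = 4.0726

phase 1: p=-0.0023, T=0.254, ωT=0.833044, cosh=1.367517, sinh=0.932793; start (x,ẋ)=(0.057900, 0.239600) → end (x,ẋ)=(0.148170, 0.511826)
phase 2: p=0.1752, T=0.641, ωT=2.102288, cosh=4.153525, sinh=4.031348; start (x,ẋ)=(0.148170, 0.511826) → end (x,ẋ)=(0.692058, 1.768503)
phase 3: p=0.2564, T=0.280, ωT=0.918316, cosh=1.452130, sinh=1.052939; start (x,ẋ)=(0.692058, 1.768503) → end (x,ẋ)=(1.456804, 4.072562)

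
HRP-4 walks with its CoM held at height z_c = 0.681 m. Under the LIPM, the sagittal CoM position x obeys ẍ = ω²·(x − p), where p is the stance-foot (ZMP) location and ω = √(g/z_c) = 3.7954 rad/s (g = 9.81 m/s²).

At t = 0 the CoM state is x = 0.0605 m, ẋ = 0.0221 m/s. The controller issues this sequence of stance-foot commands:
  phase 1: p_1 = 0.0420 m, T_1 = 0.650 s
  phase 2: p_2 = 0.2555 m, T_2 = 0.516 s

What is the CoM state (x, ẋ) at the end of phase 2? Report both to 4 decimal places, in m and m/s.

phase 1: p=0.0420, T=0.650, ωT=2.467010, cosh=5.935994, sinh=5.851156; start (x,ẋ)=(0.060500, 0.022100) → end (x,ẋ)=(0.185886, 0.542024)
phase 2: p=0.2555, T=0.516, ωT=1.958426, cosh=3.614622, sinh=3.473542; start (x,ẋ)=(0.185886, 0.542024) → end (x,ẋ)=(0.499932, 1.041460)

x = 0.4999, ẋ = 1.0415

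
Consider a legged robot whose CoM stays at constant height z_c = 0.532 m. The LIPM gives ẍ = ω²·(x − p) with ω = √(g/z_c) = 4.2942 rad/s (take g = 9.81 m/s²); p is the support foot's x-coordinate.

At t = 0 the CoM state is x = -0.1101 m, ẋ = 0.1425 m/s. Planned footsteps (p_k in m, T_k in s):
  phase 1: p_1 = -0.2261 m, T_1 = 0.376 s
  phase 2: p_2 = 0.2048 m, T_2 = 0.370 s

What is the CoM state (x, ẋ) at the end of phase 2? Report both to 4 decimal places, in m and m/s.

phase 1: p=-0.2261, T=0.376, ωT=1.614619, cosh=2.612470, sinh=2.413504; start (x,ẋ)=(-0.110100, 0.142500) → end (x,ẋ)=(0.157037, 1.574509)
phase 2: p=0.2048, T=0.370, ωT=1.588854, cosh=2.551146, sinh=2.346987; start (x,ẋ)=(0.157037, 1.574509) → end (x,ẋ)=(0.943494, 3.535425)

x = 0.9435, ẋ = 3.5354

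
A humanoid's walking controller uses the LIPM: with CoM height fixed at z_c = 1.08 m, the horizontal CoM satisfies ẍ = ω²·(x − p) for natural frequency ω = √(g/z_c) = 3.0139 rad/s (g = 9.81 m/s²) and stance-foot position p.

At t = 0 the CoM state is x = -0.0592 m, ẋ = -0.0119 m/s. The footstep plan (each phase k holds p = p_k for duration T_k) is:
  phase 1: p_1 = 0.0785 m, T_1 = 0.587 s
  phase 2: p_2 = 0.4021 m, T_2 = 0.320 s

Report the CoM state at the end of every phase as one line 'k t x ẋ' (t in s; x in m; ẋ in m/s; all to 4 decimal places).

phase 1: p=0.0785, T=0.587, ωT=1.769159, cosh=3.018198, sinh=2.847722; start (x,ẋ)=(-0.059200, -0.011900) → end (x,ẋ)=(-0.348350, -1.217761)
phase 2: p=0.4021, T=0.320, ωT=0.964448, cosh=1.502266, sinh=1.121073; start (x,ẋ)=(-0.348350, -1.217761) → end (x,ẋ)=(-1.178243, -4.365022)

1 0.5870 -0.3483 -1.2178
2 0.9070 -1.1782 -4.3650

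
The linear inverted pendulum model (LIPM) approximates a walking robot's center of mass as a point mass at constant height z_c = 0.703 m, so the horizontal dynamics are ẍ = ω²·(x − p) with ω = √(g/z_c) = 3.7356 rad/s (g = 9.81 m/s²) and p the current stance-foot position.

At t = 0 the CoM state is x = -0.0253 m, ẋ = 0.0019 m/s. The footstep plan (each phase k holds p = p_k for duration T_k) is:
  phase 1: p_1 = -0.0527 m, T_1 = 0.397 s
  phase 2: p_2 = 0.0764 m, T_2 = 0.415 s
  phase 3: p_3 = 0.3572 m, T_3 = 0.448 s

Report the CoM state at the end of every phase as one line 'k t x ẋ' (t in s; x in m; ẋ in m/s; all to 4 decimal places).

phase 1: p=-0.0527, T=0.397, ωT=1.483033, cosh=2.316619, sinh=2.089671; start (x,ẋ)=(-0.025300, 0.001900) → end (x,ẋ)=(0.011838, 0.218291)
phase 2: p=0.0764, T=0.415, ωT=1.550274, cosh=2.462476, sinh=2.250286; start (x,ẋ)=(0.011838, 0.218291) → end (x,ẋ)=(0.048914, -0.005181)
phase 3: p=0.3572, T=0.448, ωT=1.673549, cosh=2.759317, sinh=2.571736; start (x,ẋ)=(0.048914, -0.005181) → end (x,ẋ)=(-0.497025, -2.975992)

1 0.3970 0.0118 0.2183
2 0.8120 0.0489 -0.0052
3 1.2600 -0.4970 -2.9760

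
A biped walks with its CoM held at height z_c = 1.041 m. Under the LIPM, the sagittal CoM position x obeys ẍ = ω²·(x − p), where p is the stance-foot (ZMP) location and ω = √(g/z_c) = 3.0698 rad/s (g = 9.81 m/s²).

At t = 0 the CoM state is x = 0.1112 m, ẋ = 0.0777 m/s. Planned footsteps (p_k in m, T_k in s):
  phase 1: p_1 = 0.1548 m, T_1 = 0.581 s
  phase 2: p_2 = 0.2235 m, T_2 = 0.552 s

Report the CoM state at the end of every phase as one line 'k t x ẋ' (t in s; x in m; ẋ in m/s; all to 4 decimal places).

1 0.5810 0.0946 -0.1493
2 1.1330 -0.2671 -1.4609

phase 1: p=0.1548, T=0.581, ωT=1.783554, cosh=3.059504, sinh=2.891464; start (x,ẋ)=(0.111200, 0.077700) → end (x,ẋ)=(0.094592, -0.149280)
phase 2: p=0.2235, T=0.552, ωT=1.694530, cosh=2.813885, sinh=2.630199; start (x,ẋ)=(0.094592, -0.149280) → end (x,ẋ)=(-0.267135, -1.460885)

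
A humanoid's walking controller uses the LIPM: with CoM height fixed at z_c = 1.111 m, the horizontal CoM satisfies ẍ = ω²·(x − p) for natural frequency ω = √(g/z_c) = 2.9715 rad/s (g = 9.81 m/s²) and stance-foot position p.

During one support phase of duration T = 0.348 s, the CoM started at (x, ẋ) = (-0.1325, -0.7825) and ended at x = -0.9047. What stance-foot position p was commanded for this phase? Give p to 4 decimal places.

ωT = 2.9715·0.348 = 1.034082; cosh(ωT) = 1.584038, sinh(ωT) = 1.228485
x(T) = p + (x₀−p)·cosh(ωT) + (ẋ₀/ω)·sinh(ωT) ⇒ p·(1 − cosh) = x(T) − x₀·cosh − (ẋ₀/ω)·sinh
numerator   = -0.9047 − (-0.1325)·1.584038 − (-0.7825/2.9715)·1.228485 = -0.371312
denominator = 1 − 1.584038 = -0.584038
p = -0.371312 / -0.584038 = 0.6358

p = 0.6358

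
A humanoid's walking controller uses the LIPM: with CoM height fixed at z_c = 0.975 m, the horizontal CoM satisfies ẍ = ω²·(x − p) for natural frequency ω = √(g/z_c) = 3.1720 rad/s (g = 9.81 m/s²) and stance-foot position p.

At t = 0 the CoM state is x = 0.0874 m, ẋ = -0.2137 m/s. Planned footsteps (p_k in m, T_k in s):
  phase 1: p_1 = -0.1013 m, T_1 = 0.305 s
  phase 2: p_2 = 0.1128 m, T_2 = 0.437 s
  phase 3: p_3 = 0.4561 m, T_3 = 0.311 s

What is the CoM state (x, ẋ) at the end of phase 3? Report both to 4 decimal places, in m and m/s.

x = 0.4902, ẋ = 0.5488

phase 1: p=-0.1013, T=0.305, ωT=0.967460, cosh=1.505650, sinh=1.125603; start (x,ẋ)=(0.087400, -0.213700) → end (x,ẋ)=(0.106983, 0.351979)
phase 2: p=0.1128, T=0.437, ωT=1.386164, cosh=2.124756, sinh=1.874723; start (x,ẋ)=(0.106983, 0.351979) → end (x,ẋ)=(0.308469, 0.713281)
phase 3: p=0.4561, T=0.311, ωT=0.986492, cosh=1.527346, sinh=1.154464; start (x,ẋ)=(0.308469, 0.713281) → end (x,ẋ)=(0.490218, 0.548808)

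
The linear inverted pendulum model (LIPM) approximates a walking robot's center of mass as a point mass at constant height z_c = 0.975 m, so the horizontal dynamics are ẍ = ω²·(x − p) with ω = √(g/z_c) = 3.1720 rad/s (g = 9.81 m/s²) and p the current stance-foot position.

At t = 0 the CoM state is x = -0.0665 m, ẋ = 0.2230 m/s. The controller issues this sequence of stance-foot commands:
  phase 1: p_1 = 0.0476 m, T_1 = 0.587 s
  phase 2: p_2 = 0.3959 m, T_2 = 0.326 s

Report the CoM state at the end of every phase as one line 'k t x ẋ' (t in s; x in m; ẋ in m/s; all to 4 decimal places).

phase 1: p=0.0476, T=0.587, ωT=1.861964, cosh=3.295866, sinh=3.140499; start (x,ẋ)=(-0.066500, 0.223000) → end (x,ẋ)=(-0.107673, -0.401648)
phase 2: p=0.3959, T=0.326, ωT=1.034072, cosh=1.584026, sinh=1.228469; start (x,ẋ)=(-0.107673, -0.401648) → end (x,ẋ)=(-0.557325, -2.598495)

1 0.5870 -0.1077 -0.4016
2 0.9130 -0.5573 -2.5985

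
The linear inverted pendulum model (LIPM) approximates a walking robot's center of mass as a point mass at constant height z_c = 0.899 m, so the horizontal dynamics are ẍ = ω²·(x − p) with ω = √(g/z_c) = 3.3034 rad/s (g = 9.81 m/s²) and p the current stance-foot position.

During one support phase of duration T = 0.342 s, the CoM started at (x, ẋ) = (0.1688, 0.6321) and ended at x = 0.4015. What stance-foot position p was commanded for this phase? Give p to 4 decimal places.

p = 0.2146

ωT = 3.3034·0.342 = 1.129763; cosh(ωT) = 1.709016, sinh(ωT) = 1.385906
x(T) = p + (x₀−p)·cosh(ωT) + (ẋ₀/ω)·sinh(ωT) ⇒ p·(1 − cosh) = x(T) − x₀·cosh − (ẋ₀/ω)·sinh
numerator   = 0.4015 − (0.1688)·1.709016 − (0.6321/3.3034)·1.385906 = -0.152173
denominator = 1 − 1.709016 = -0.709016
p = -0.152173 / -0.709016 = 0.2146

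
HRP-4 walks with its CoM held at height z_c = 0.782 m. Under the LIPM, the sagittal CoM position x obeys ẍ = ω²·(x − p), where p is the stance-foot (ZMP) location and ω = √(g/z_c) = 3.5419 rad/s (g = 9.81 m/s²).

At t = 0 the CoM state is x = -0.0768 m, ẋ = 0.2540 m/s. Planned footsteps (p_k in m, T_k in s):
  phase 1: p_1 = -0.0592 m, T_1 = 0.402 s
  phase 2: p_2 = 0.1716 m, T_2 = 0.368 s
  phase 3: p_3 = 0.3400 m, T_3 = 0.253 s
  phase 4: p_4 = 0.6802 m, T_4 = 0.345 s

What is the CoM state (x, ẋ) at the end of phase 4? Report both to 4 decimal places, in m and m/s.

phase 1: p=-0.0592, T=0.402, ωT=1.423844, cosh=2.196920, sinh=1.956133; start (x,ẋ)=(-0.076800, 0.254000) → end (x,ẋ)=(0.042414, 0.436077)
phase 2: p=0.1716, T=0.368, ωT=1.303419, cosh=1.976733, sinh=1.705131; start (x,ẋ)=(0.042414, 0.436077) → end (x,ẋ)=(0.126169, 0.081803)
phase 3: p=0.3400, T=0.253, ωT=0.896101, cosh=1.429095, sinh=1.020936; start (x,ẋ)=(0.126169, 0.081803) → end (x,ẋ)=(0.057995, -0.656319)
phase 4: p=0.6802, T=0.345, ωT=1.221955, cosh=1.844236, sinh=1.549582; start (x,ẋ)=(0.057995, -0.656319) → end (x,ẋ)=(-0.754432, -4.625355)

x = -0.7544, ẋ = -4.6254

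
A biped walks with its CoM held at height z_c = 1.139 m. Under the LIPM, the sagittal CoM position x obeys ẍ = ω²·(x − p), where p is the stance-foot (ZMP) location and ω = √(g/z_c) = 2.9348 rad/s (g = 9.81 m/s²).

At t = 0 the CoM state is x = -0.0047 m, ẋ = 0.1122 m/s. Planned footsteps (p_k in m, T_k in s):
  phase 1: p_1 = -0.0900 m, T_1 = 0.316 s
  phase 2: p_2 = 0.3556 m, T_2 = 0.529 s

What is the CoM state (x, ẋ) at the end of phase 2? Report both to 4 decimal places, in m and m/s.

phase 1: p=-0.0900, T=0.316, ωT=0.927397, cosh=1.461751, sinh=1.066169; start (x,ẋ)=(-0.004700, 0.112200) → end (x,ẋ)=(0.075448, 0.430912)
phase 2: p=0.3556, T=0.529, ωT=1.552509, cosh=2.467512, sinh=2.255795; start (x,ẋ)=(0.075448, 0.430912) → end (x,ẋ)=(-0.004464, -0.791414)

x = -0.0045, ẋ = -0.7914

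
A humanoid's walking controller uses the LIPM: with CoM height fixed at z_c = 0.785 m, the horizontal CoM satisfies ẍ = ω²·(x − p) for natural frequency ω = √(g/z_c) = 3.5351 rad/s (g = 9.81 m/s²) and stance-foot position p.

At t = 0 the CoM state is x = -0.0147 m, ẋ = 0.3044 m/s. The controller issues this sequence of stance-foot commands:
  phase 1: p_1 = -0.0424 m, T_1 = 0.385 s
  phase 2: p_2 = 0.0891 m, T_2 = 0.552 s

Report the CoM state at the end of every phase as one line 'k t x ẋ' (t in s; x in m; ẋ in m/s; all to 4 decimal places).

1 0.3850 0.1720 0.8110
2 0.9370 1.1780 3.9228

phase 1: p=-0.0424, T=0.385, ωT=1.361014, cosh=2.078272, sinh=1.821872; start (x,ẋ)=(-0.014700, 0.304400) → end (x,ẋ)=(0.172046, 0.811028)
phase 2: p=0.0891, T=0.552, ωT=1.951375, cosh=3.590219, sinh=3.448141; start (x,ẋ)=(0.172046, 0.811028) → end (x,ẋ)=(1.177971, 3.922836)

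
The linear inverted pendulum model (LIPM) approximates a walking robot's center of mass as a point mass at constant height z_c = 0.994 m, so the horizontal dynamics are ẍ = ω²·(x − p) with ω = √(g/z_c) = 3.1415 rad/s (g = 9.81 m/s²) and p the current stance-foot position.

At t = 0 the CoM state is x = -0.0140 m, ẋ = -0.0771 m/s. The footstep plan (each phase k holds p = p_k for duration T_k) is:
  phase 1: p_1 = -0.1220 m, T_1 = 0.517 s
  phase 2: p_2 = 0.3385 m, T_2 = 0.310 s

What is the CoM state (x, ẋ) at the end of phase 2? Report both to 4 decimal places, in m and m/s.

x = 0.2075, ẋ = 0.1036

phase 1: p=-0.1220, T=0.517, ωT=1.624156, cosh=2.635605, sinh=2.438527; start (x,ẋ)=(-0.014000, -0.077100) → end (x,ẋ)=(0.102798, 0.624143)
phase 2: p=0.3385, T=0.310, ωT=0.973865, cosh=1.512890, sinh=1.135270; start (x,ẋ)=(0.102798, 0.624143) → end (x,ẋ)=(0.207460, 0.103641)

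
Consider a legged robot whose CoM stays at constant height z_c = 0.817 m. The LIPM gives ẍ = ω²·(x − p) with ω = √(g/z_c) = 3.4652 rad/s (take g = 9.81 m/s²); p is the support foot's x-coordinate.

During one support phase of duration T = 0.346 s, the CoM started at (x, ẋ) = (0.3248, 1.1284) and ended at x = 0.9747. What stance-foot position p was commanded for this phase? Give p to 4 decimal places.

p = 0.1283

ωT = 3.4652·0.346 = 1.198959; cosh(ωT) = 1.809086, sinh(ωT) = 1.507578
x(T) = p + (x₀−p)·cosh(ωT) + (ẋ₀/ω)·sinh(ωT) ⇒ p·(1 − cosh) = x(T) − x₀·cosh − (ẋ₀/ω)·sinh
numerator   = 0.9747 − (0.3248)·1.809086 − (1.1284/3.4652)·1.507578 = -0.103815
denominator = 1 − 1.809086 = -0.809086
p = -0.103815 / -0.809086 = 0.1283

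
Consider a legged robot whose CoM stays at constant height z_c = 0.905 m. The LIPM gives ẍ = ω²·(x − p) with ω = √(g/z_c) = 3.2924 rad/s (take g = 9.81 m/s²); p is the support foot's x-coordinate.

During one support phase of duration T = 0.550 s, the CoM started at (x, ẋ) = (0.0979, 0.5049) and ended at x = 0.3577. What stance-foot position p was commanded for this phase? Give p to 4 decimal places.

p = 0.1898

ωT = 3.2924·0.550 = 1.810820; cosh(ωT) = 3.139490, sinh(ωT) = 2.975970
x(T) = p + (x₀−p)·cosh(ωT) + (ẋ₀/ω)·sinh(ωT) ⇒ p·(1 − cosh) = x(T) − x₀·cosh − (ẋ₀/ω)·sinh
numerator   = 0.3577 − (0.0979)·3.139490 − (0.5049/3.2924)·2.975970 = -0.406031
denominator = 1 − 3.139490 = -2.139490
p = -0.406031 / -2.139490 = 0.1898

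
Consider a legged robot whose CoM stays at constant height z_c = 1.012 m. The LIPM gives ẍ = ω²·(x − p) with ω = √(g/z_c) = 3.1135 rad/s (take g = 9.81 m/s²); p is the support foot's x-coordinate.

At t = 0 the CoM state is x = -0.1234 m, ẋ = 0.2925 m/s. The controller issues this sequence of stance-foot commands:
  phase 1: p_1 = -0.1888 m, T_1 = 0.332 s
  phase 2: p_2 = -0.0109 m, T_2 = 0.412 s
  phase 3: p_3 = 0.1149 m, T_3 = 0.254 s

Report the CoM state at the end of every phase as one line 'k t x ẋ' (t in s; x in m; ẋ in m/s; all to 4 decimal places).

phase 1: p=-0.1888, T=0.332, ωT=1.033682, cosh=1.583547, sinh=1.227852; start (x,ẋ)=(-0.123400, 0.292500) → end (x,ẋ)=(0.030115, 0.713206)
phase 2: p=-0.0109, T=0.412, ωT=1.282762, cosh=1.941929, sinh=1.664658; start (x,ẋ)=(0.030115, 0.713206) → end (x,ẋ)=(0.450070, 1.597575)
phase 3: p=0.1149, T=0.254, ωT=0.790829, cosh=1.329346, sinh=0.875878; start (x,ẋ)=(0.450070, 1.597575) → end (x,ẋ)=(1.009881, 3.037755)

1 0.3320 0.0301 0.7132
2 0.7440 0.4501 1.5976
3 0.9980 1.0099 3.0378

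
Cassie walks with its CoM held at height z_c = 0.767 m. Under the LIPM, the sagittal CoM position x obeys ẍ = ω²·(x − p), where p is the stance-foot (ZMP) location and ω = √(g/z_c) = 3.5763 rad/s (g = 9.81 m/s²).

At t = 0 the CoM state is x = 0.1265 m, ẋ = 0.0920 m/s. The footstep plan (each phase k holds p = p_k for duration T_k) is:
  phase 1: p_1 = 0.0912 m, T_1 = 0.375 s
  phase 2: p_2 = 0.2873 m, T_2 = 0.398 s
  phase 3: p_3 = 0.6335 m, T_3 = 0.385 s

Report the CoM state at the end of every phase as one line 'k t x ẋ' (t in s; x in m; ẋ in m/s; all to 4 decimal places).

1 0.3750 0.2091 0.4127
2 0.7730 0.3412 0.3596
3 1.1580 0.2041 -1.1811

phase 1: p=0.0912, T=0.375, ωT=1.341112, cosh=2.042425, sinh=1.780870; start (x,ẋ)=(0.126500, 0.092000) → end (x,ẋ)=(0.209110, 0.412726)
phase 2: p=0.2873, T=0.398, ωT=1.423367, cosh=2.195988, sinh=1.955087; start (x,ẋ)=(0.209110, 0.412726) → end (x,ẋ)=(0.341225, 0.359641)
phase 3: p=0.6335, T=0.385, ωT=1.376875, cosh=2.107434, sinh=1.855068; start (x,ẋ)=(0.341225, 0.359641) → end (x,ẋ)=(0.204100, -1.181114)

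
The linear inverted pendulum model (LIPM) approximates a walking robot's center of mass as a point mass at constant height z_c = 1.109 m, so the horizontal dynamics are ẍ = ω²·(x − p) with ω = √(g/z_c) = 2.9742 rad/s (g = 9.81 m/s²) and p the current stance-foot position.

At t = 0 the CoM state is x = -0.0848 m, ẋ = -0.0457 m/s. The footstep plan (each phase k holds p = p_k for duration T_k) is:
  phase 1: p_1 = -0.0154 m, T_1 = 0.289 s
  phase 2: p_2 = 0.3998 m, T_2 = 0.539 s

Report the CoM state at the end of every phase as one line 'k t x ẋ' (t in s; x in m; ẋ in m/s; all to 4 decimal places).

phase 1: p=-0.0154, T=0.289, ωT=0.859544, cosh=1.392719, sinh=0.969364; start (x,ẋ)=(-0.084800, -0.045700) → end (x,ẋ)=(-0.126949, -0.263733)
phase 2: p=0.3998, T=0.539, ωT=1.603094, cosh=2.584826, sinh=2.383553; start (x,ẋ)=(-0.126949, -0.263733) → end (x,ẋ)=(-1.173114, -4.415918)

1 0.2890 -0.1269 -0.2637
2 0.8280 -1.1731 -4.4159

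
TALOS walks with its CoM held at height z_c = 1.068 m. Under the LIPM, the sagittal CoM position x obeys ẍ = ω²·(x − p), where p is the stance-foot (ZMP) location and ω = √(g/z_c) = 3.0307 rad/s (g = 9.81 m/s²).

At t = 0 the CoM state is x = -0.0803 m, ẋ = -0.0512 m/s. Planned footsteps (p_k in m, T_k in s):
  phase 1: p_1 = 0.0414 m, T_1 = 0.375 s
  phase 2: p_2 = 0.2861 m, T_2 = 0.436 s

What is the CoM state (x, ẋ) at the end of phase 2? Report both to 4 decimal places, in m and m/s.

x = -1.0191, ẋ = -3.7306

phase 1: p=0.0414, T=0.375, ωT=1.136513, cosh=1.718410, sinh=1.397473; start (x,ẋ)=(-0.080300, -0.051200) → end (x,ẋ)=(-0.191339, -0.603421)
phase 2: p=0.2861, T=0.436, ωT=1.321385, cosh=2.007688, sinh=1.740922; start (x,ẋ)=(-0.191339, -0.603421) → end (x,ẋ)=(-1.019071, -3.730552)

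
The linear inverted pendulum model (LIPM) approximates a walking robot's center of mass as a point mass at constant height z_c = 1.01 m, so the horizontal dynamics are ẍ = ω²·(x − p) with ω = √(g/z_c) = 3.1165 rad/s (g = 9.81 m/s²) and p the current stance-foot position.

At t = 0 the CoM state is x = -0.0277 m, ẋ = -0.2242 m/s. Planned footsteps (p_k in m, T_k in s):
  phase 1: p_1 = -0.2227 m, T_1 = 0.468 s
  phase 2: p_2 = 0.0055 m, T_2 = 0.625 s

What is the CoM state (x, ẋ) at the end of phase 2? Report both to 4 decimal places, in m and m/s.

phase 1: p=-0.2227, T=0.468, ωT=1.458522, cosh=2.266090, sinh=2.033510; start (x,ẋ)=(-0.027700, -0.224200) → end (x,ẋ)=(0.072897, 0.727742)
phase 2: p=0.0055, T=0.625, ωT=1.947812, cosh=3.577957, sinh=3.435372; start (x,ẋ)=(0.072897, 0.727742) → end (x,ẋ)=(1.048848, 3.325411)

x = 1.0488, ẋ = 3.3254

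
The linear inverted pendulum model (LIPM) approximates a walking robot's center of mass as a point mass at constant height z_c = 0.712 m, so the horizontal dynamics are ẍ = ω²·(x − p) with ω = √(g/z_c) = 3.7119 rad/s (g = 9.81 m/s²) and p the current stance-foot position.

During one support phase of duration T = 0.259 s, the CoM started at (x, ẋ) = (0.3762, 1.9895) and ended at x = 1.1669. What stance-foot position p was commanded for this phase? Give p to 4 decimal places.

p = -0.0093

ωT = 3.7119·0.259 = 0.961382; cosh(ωT) = 1.498836, sinh(ωT) = 1.116472
x(T) = p + (x₀−p)·cosh(ωT) + (ẋ₀/ω)·sinh(ωT) ⇒ p·(1 − cosh) = x(T) − x₀·cosh − (ẋ₀/ω)·sinh
numerator   = 1.1669 − (0.3762)·1.498836 − (1.9895/3.7119)·1.116472 = 0.004632
denominator = 1 − 1.498836 = -0.498836
p = 0.004632 / -0.498836 = -0.0093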